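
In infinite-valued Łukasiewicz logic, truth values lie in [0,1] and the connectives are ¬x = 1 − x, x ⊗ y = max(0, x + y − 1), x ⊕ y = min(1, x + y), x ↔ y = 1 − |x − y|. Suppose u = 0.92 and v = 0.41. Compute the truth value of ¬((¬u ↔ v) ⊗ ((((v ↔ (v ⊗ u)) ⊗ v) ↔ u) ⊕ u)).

0.33

¬u = 1 − 0.92 = 0.08
¬u ↔ v = 1 − |0.08 − 0.41| = 1 − 0.33 = 0.67
v ⊗ u = max(0, 0.41 + 0.92 − 1) = max(0, 0.33) = 0.33
v ↔ (v ⊗ u) = 1 − |0.41 − 0.33| = 1 − 0.08 = 0.92
(v ↔ (v ⊗ u)) ⊗ v = max(0, 0.92 + 0.41 − 1) = max(0, 0.33) = 0.33
((v ↔ (v ⊗ u)) ⊗ v) ↔ u = 1 − |0.33 − 0.92| = 1 − 0.59 = 0.41
(((v ↔ (v ⊗ u)) ⊗ v) ↔ u) ⊕ u = min(1, 0.41 + 0.92) = min(1, 1.33) = 1.00
(¬u ↔ v) ⊗ ((((v ↔ (v ⊗ u)) ⊗ v) ↔ u) ⊕ u) = max(0, 0.67 + 1.00 − 1) = max(0, 0.67) = 0.67
¬((¬u ↔ v) ⊗ ((((v ↔ (v ⊗ u)) ⊗ v) ↔ u) ⊕ u)) = 1 − 0.67 = 0.33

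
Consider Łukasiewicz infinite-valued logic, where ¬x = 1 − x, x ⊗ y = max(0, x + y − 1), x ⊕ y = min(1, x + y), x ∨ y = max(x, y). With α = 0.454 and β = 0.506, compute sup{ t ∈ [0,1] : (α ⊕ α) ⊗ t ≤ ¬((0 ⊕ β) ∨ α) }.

0.586

α ⊕ α = min(1, 0.454 + 0.454) = min(1, 0.908) = 0.908
So the left factor is α ⊕ α = 0.908.
0 ⊕ β = min(1, 0.000 + 0.506) = min(1, 0.506) = 0.506
(0 ⊕ β) ∨ α = max(0.506, 0.454) = 0.506
¬((0 ⊕ β) ∨ α) = 1 − 0.506 = 0.494
So the right-hand bound is ¬((0 ⊕ β) ∨ α) = 0.494.
The residuum of the Łukasiewicz t-norm gives the supremum: min(1, 1 − 0.908 + 0.494).
1 − 0.908 + 0.494 = 0.586, so t = min(1, 0.586) = 0.586.
Check: 0.908 ⊗ 0.586 = max(0, 0.494) = 0.494 ≤ 0.494.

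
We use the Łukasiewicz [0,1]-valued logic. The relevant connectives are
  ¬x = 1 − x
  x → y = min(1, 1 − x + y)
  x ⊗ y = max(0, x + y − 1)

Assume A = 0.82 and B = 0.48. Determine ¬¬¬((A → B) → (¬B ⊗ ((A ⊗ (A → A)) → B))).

0.48

A → B = min(1, 1 − 0.82 + 0.48) = min(1, 0.66) = 0.66
¬B = 1 − 0.48 = 0.52
A → A = min(1, 1 − 0.82 + 0.82) = min(1, 1.00) = 1.00
A ⊗ (A → A) = max(0, 0.82 + 1.00 − 1) = max(0, 0.82) = 0.82
(A ⊗ (A → A)) → B = min(1, 1 − 0.82 + 0.48) = min(1, 0.66) = 0.66
¬B ⊗ ((A ⊗ (A → A)) → B) = max(0, 0.52 + 0.66 − 1) = max(0, 0.18) = 0.18
(A → B) → (¬B ⊗ ((A ⊗ (A → A)) → B)) = min(1, 1 − 0.66 + 0.18) = min(1, 0.52) = 0.52
¬((A → B) → (¬B ⊗ ((A ⊗ (A → A)) → B))) = 1 − 0.52 = 0.48
¬¬((A → B) → (¬B ⊗ ((A ⊗ (A → A)) → B))) = 1 − 0.48 = 0.52
¬¬¬((A → B) → (¬B ⊗ ((A ⊗ (A → A)) → B))) = 1 − 0.52 = 0.48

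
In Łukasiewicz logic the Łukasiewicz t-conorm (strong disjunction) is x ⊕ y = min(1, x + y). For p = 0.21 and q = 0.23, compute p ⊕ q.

p ⊕ q = min(1, 0.21 + 0.23) = min(1, 0.44) = 0.44
For comparison, the Gödel t-conorm max(x, y) would give 0.23.

0.44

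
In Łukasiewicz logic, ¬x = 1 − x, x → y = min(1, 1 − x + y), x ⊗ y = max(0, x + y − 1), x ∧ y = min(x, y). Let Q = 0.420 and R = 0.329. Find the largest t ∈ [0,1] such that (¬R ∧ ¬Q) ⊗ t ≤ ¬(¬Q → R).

¬R = 1 − 0.329 = 0.671
¬Q = 1 − 0.420 = 0.580
¬R ∧ ¬Q = min(0.671, 0.580) = 0.580
So the left factor is ¬R ∧ ¬Q = 0.580.
¬Q → R = min(1, 1 − 0.580 + 0.329) = min(1, 0.749) = 0.749
¬(¬Q → R) = 1 − 0.749 = 0.251
So the right-hand bound is ¬(¬Q → R) = 0.251.
The residuum of the Łukasiewicz t-norm gives the supremum: min(1, 1 − 0.580 + 0.251).
1 − 0.580 + 0.251 = 0.671, so t = min(1, 0.671) = 0.671.
Check: 0.580 ⊗ 0.671 = max(0, 0.251) = 0.251 ≤ 0.251.

0.671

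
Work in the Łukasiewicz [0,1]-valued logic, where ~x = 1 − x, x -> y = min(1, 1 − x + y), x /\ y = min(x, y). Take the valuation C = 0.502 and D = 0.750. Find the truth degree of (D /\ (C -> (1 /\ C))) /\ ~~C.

1 /\ C = min(1.000, 0.502) = 0.502
C -> (1 /\ C) = min(1, 1 − 0.502 + 0.502) = min(1, 1.000) = 1.000
D /\ (C -> (1 /\ C)) = min(0.750, 1.000) = 0.750
~C = 1 − 0.502 = 0.498
~~C = 1 − 0.498 = 0.502
(D /\ (C -> (1 /\ C))) /\ ~~C = min(0.750, 0.502) = 0.502

0.502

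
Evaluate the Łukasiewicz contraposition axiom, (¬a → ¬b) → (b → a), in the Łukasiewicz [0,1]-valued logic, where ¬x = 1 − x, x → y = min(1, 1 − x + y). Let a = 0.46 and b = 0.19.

¬a = 1 − 0.46 = 0.54
¬b = 1 − 0.19 = 0.81
¬a → ¬b = min(1, 1 − 0.54 + 0.81) = min(1, 1.27) = 1.00
b → a = min(1, 1 − 0.19 + 0.46) = min(1, 1.27) = 1.00
(¬a → ¬b) → (b → a) = min(1, 1 − 1.00 + 1.00) = min(1, 1.00) = 1.00
(As expected: an axiom of Ł∞, always 1.)

1.00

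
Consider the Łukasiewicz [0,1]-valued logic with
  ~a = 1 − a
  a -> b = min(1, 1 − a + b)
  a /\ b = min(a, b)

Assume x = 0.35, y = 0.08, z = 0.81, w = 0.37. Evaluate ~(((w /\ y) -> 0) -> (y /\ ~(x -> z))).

0.92

w /\ y = min(0.37, 0.08) = 0.08
(w /\ y) -> 0 = min(1, 1 − 0.08 + 0.00) = min(1, 0.92) = 0.92
x -> z = min(1, 1 − 0.35 + 0.81) = min(1, 1.46) = 1.00
~(x -> z) = 1 − 1.00 = 0.00
y /\ ~(x -> z) = min(0.08, 0.00) = 0.00
((w /\ y) -> 0) -> (y /\ ~(x -> z)) = min(1, 1 − 0.92 + 0.00) = min(1, 0.08) = 0.08
~(((w /\ y) -> 0) -> (y /\ ~(x -> z))) = 1 − 0.08 = 0.92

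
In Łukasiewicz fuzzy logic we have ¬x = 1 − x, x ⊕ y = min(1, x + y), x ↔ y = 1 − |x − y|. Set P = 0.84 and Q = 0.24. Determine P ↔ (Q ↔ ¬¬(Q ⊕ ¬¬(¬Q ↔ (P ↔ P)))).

0.40

¬Q = 1 − 0.24 = 0.76
P ↔ P = 1 − |0.84 − 0.84| = 1 − 0.00 = 1.00
¬Q ↔ (P ↔ P) = 1 − |0.76 − 1.00| = 1 − 0.24 = 0.76
¬(¬Q ↔ (P ↔ P)) = 1 − 0.76 = 0.24
¬¬(¬Q ↔ (P ↔ P)) = 1 − 0.24 = 0.76
Q ⊕ ¬¬(¬Q ↔ (P ↔ P)) = min(1, 0.24 + 0.76) = min(1, 1.00) = 1.00
¬(Q ⊕ ¬¬(¬Q ↔ (P ↔ P))) = 1 − 1.00 = 0.00
¬¬(Q ⊕ ¬¬(¬Q ↔ (P ↔ P))) = 1 − 0.00 = 1.00
Q ↔ ¬¬(Q ⊕ ¬¬(¬Q ↔ (P ↔ P))) = 1 − |0.24 − 1.00| = 1 − 0.76 = 0.24
P ↔ (Q ↔ ¬¬(Q ⊕ ¬¬(¬Q ↔ (P ↔ P)))) = 1 − |0.84 − 0.24| = 1 − 0.60 = 0.40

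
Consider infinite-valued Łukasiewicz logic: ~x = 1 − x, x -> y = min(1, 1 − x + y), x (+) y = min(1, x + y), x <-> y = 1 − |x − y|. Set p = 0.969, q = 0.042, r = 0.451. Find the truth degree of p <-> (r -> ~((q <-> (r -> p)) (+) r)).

r -> p = min(1, 1 − 0.451 + 0.969) = min(1, 1.518) = 1.000
q <-> (r -> p) = 1 − |0.042 − 1.000| = 1 − 0.958 = 0.042
(q <-> (r -> p)) (+) r = min(1, 0.042 + 0.451) = min(1, 0.493) = 0.493
~((q <-> (r -> p)) (+) r) = 1 − 0.493 = 0.507
r -> ~((q <-> (r -> p)) (+) r) = min(1, 1 − 0.451 + 0.507) = min(1, 1.056) = 1.000
p <-> (r -> ~((q <-> (r -> p)) (+) r)) = 1 − |0.969 − 1.000| = 1 − 0.031 = 0.969

0.969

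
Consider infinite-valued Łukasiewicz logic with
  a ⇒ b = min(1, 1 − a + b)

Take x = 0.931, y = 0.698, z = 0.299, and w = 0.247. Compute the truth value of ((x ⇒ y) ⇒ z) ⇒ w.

x ⇒ y = min(1, 1 − 0.931 + 0.698) = min(1, 0.767) = 0.767
(x ⇒ y) ⇒ z = min(1, 1 − 0.767 + 0.299) = min(1, 0.532) = 0.532
((x ⇒ y) ⇒ z) ⇒ w = min(1, 1 − 0.532 + 0.247) = min(1, 0.715) = 0.715

0.715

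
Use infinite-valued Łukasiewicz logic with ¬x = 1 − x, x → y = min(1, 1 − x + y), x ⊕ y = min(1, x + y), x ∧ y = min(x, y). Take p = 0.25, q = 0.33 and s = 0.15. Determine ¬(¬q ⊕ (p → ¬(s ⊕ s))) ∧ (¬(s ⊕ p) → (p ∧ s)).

¬q = 1 − 0.33 = 0.67
s ⊕ s = min(1, 0.15 + 0.15) = min(1, 0.30) = 0.30
¬(s ⊕ s) = 1 − 0.30 = 0.70
p → ¬(s ⊕ s) = min(1, 1 − 0.25 + 0.70) = min(1, 1.45) = 1.00
¬q ⊕ (p → ¬(s ⊕ s)) = min(1, 0.67 + 1.00) = min(1, 1.67) = 1.00
¬(¬q ⊕ (p → ¬(s ⊕ s))) = 1 − 1.00 = 0.00
s ⊕ p = min(1, 0.15 + 0.25) = min(1, 0.40) = 0.40
¬(s ⊕ p) = 1 − 0.40 = 0.60
p ∧ s = min(0.25, 0.15) = 0.15
¬(s ⊕ p) → (p ∧ s) = min(1, 1 − 0.60 + 0.15) = min(1, 0.55) = 0.55
¬(¬q ⊕ (p → ¬(s ⊕ s))) ∧ (¬(s ⊕ p) → (p ∧ s)) = min(0.00, 0.55) = 0.00

0.00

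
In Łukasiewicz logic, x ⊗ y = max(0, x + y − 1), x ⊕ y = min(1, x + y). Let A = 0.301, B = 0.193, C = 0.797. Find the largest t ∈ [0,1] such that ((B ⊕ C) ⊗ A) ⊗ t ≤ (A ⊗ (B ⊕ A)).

B ⊕ C = min(1, 0.193 + 0.797) = min(1, 0.990) = 0.990
(B ⊕ C) ⊗ A = max(0, 0.990 + 0.301 − 1) = max(0, 0.291) = 0.291
So the left factor is (B ⊕ C) ⊗ A = 0.291.
B ⊕ A = min(1, 0.193 + 0.301) = min(1, 0.494) = 0.494
A ⊗ (B ⊕ A) = max(0, 0.301 + 0.494 − 1) = max(0, -0.205) = 0.000
So the right-hand bound is A ⊗ (B ⊕ A) = 0.000.
The residuum of the Łukasiewicz t-norm gives the supremum: min(1, 1 − 0.291 + 0.000).
1 − 0.291 + 0.000 = 0.709, so t = min(1, 0.709) = 0.709.
Check: 0.291 ⊗ 0.709 = max(0, 0.000) = 0.000 ≤ 0.000.

0.709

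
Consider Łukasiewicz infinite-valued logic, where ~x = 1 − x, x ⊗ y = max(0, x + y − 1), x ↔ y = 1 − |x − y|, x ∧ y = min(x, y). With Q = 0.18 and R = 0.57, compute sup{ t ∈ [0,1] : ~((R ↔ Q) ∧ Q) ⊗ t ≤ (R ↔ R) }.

R ↔ Q = 1 − |0.57 − 0.18| = 1 − 0.39 = 0.61
(R ↔ Q) ∧ Q = min(0.61, 0.18) = 0.18
~((R ↔ Q) ∧ Q) = 1 − 0.18 = 0.82
So the left factor is ~((R ↔ Q) ∧ Q) = 0.82.
R ↔ R = 1 − |0.57 − 0.57| = 1 − 0.00 = 1.00
So the right-hand bound is R ↔ R = 1.00.
The residuum of the Łukasiewicz t-norm gives the supremum: min(1, 1 − 0.82 + 1.00).
1 − 0.82 + 1.00 = 1.18, so t = min(1, 1.18) = 1.00.
Check: 0.82 ⊗ 1.00 = max(0, 0.82) = 0.82 ≤ 1.00.

1.00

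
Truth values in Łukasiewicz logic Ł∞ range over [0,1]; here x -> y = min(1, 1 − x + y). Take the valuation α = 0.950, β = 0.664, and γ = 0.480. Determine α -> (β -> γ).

0.866

β -> γ = min(1, 1 − 0.664 + 0.480) = min(1, 0.816) = 0.816
α -> (β -> γ) = min(1, 1 − 0.950 + 0.816) = min(1, 0.866) = 0.866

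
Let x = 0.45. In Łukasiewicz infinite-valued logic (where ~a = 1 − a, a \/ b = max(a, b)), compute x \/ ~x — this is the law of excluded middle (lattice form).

~x = 1 − 0.45 = 0.55
x \/ ~x = max(0.45, 0.55) = 0.55
(The value 0.55 < 1 shows this instance is not satisfied; not a Ł∞-tautology — its value is max(a, 1−a).)

0.55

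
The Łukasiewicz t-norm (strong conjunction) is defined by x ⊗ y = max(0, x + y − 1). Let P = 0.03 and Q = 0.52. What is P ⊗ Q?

0.00

P ⊗ Q = max(0, 0.03 + 0.52 − 1) = max(0, -0.45) = 0.00
For comparison, the Gödel (minimum) t-norm min(x, y) would give 0.03.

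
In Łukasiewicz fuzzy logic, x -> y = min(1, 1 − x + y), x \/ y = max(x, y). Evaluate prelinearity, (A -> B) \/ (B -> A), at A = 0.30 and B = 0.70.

A -> B = min(1, 1 − 0.30 + 0.70) = min(1, 1.40) = 1.00
B -> A = min(1, 1 − 0.70 + 0.30) = min(1, 0.60) = 0.60
(A -> B) \/ (B -> A) = max(1.00, 0.60) = 1.00
(As expected: a Ł∞-tautology — holds in every MV-chain.)

1.00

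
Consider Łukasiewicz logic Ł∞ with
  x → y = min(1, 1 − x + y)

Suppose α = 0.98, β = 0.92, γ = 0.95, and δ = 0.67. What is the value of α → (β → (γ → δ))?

0.82

γ → δ = min(1, 1 − 0.95 + 0.67) = min(1, 0.72) = 0.72
β → (γ → δ) = min(1, 1 − 0.92 + 0.72) = min(1, 0.80) = 0.80
α → (β → (γ → δ)) = min(1, 1 − 0.98 + 0.80) = min(1, 0.82) = 0.82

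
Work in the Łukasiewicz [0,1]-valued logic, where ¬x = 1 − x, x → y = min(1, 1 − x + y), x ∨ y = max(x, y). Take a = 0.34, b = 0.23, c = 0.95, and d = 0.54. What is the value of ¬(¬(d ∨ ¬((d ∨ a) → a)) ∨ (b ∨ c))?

d ∨ a = max(0.54, 0.34) = 0.54
(d ∨ a) → a = min(1, 1 − 0.54 + 0.34) = min(1, 0.80) = 0.80
¬((d ∨ a) → a) = 1 − 0.80 = 0.20
d ∨ ¬((d ∨ a) → a) = max(0.54, 0.20) = 0.54
¬(d ∨ ¬((d ∨ a) → a)) = 1 − 0.54 = 0.46
b ∨ c = max(0.23, 0.95) = 0.95
¬(d ∨ ¬((d ∨ a) → a)) ∨ (b ∨ c) = max(0.46, 0.95) = 0.95
¬(¬(d ∨ ¬((d ∨ a) → a)) ∨ (b ∨ c)) = 1 − 0.95 = 0.05

0.05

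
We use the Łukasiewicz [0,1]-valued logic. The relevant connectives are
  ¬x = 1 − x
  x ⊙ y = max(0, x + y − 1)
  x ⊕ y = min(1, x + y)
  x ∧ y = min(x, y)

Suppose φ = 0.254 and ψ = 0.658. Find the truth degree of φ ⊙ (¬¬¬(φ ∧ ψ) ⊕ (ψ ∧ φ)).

φ ∧ ψ = min(0.254, 0.658) = 0.254
¬(φ ∧ ψ) = 1 − 0.254 = 0.746
¬¬(φ ∧ ψ) = 1 − 0.746 = 0.254
¬¬¬(φ ∧ ψ) = 1 − 0.254 = 0.746
ψ ∧ φ = min(0.658, 0.254) = 0.254
¬¬¬(φ ∧ ψ) ⊕ (ψ ∧ φ) = min(1, 0.746 + 0.254) = min(1, 1.000) = 1.000
φ ⊙ (¬¬¬(φ ∧ ψ) ⊕ (ψ ∧ φ)) = max(0, 0.254 + 1.000 − 1) = max(0, 0.254) = 0.254

0.254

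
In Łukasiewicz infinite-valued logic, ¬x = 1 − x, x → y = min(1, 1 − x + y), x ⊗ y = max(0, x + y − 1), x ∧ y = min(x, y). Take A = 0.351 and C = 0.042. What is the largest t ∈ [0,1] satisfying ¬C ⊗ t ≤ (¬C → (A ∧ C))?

¬C = 1 − 0.042 = 0.958
So the left factor is ¬C = 0.958.
A ∧ C = min(0.351, 0.042) = 0.042
¬C → (A ∧ C) = min(1, 1 − 0.958 + 0.042) = min(1, 0.084) = 0.084
So the right-hand bound is ¬C → (A ∧ C) = 0.084.
The residuum of the Łukasiewicz t-norm gives the supremum: min(1, 1 − 0.958 + 0.084).
1 − 0.958 + 0.084 = 0.126, so t = min(1, 0.126) = 0.126.
Check: 0.958 ⊗ 0.126 = max(0, 0.084) = 0.084 ≤ 0.084.

0.126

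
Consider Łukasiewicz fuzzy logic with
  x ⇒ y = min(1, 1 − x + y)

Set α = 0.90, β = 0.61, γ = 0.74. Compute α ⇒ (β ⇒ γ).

β ⇒ γ = min(1, 1 − 0.61 + 0.74) = min(1, 1.13) = 1.00
α ⇒ (β ⇒ γ) = min(1, 1 − 0.90 + 1.00) = min(1, 1.10) = 1.00

1.00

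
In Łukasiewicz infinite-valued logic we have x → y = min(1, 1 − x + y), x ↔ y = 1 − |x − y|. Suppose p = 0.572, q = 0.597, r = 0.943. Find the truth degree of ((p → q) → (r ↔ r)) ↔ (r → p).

0.629

p → q = min(1, 1 − 0.572 + 0.597) = min(1, 1.025) = 1.000
r ↔ r = 1 − |0.943 − 0.943| = 1 − 0.000 = 1.000
(p → q) → (r ↔ r) = min(1, 1 − 1.000 + 1.000) = min(1, 1.000) = 1.000
r → p = min(1, 1 − 0.943 + 0.572) = min(1, 0.629) = 0.629
((p → q) → (r ↔ r)) ↔ (r → p) = 1 − |1.000 − 0.629| = 1 − 0.371 = 0.629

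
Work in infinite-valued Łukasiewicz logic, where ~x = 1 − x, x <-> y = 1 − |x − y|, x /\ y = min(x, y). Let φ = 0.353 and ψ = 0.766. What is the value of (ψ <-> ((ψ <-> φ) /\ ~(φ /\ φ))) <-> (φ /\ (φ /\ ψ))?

ψ <-> φ = 1 − |0.766 − 0.353| = 1 − 0.413 = 0.587
φ /\ φ = min(0.353, 0.353) = 0.353
~(φ /\ φ) = 1 − 0.353 = 0.647
(ψ <-> φ) /\ ~(φ /\ φ) = min(0.587, 0.647) = 0.587
ψ <-> ((ψ <-> φ) /\ ~(φ /\ φ)) = 1 − |0.766 − 0.587| = 1 − 0.179 = 0.821
φ /\ ψ = min(0.353, 0.766) = 0.353
φ /\ (φ /\ ψ) = min(0.353, 0.353) = 0.353
(ψ <-> ((ψ <-> φ) /\ ~(φ /\ φ))) <-> (φ /\ (φ /\ ψ)) = 1 − |0.821 − 0.353| = 1 − 0.468 = 0.532

0.532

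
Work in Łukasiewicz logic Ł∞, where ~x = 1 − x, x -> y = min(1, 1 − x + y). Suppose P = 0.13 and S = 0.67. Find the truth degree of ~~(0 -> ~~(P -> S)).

P -> S = min(1, 1 − 0.13 + 0.67) = min(1, 1.54) = 1.00
~(P -> S) = 1 − 1.00 = 0.00
~~(P -> S) = 1 − 0.00 = 1.00
0 -> ~~(P -> S) = min(1, 1 − 0.00 + 1.00) = min(1, 2.00) = 1.00
~(0 -> ~~(P -> S)) = 1 − 1.00 = 0.00
~~(0 -> ~~(P -> S)) = 1 − 0.00 = 1.00

1.00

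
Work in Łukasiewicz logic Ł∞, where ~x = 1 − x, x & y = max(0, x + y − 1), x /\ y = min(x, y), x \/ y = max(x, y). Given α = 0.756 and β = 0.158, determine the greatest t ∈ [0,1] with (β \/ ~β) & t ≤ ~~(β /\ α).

~β = 1 − 0.158 = 0.842
β \/ ~β = max(0.158, 0.842) = 0.842
So the left factor is β \/ ~β = 0.842.
β /\ α = min(0.158, 0.756) = 0.158
~(β /\ α) = 1 − 0.158 = 0.842
~~(β /\ α) = 1 − 0.842 = 0.158
So the right-hand bound is ~~(β /\ α) = 0.158.
The residuum of the Łukasiewicz t-norm gives the supremum: min(1, 1 − 0.842 + 0.158).
1 − 0.842 + 0.158 = 0.316, so t = min(1, 0.316) = 0.316.
Check: 0.842 & 0.316 = max(0, 0.158) = 0.158 ≤ 0.158.

0.316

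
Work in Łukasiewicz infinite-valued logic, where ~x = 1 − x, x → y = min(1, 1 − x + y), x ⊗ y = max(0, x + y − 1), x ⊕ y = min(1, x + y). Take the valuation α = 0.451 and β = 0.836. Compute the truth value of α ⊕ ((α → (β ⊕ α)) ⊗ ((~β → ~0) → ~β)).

0.615

β ⊕ α = min(1, 0.836 + 0.451) = min(1, 1.287) = 1.000
α → (β ⊕ α) = min(1, 1 − 0.451 + 1.000) = min(1, 1.549) = 1.000
~β = 1 − 0.836 = 0.164
~0 = 1 − 0.000 = 1.000
~β → ~0 = min(1, 1 − 0.164 + 1.000) = min(1, 1.836) = 1.000
(~β → ~0) → ~β = min(1, 1 − 1.000 + 0.164) = min(1, 0.164) = 0.164
(α → (β ⊕ α)) ⊗ ((~β → ~0) → ~β) = max(0, 1.000 + 0.164 − 1) = max(0, 0.164) = 0.164
α ⊕ ((α → (β ⊕ α)) ⊗ ((~β → ~0) → ~β)) = min(1, 0.451 + 0.164) = min(1, 0.615) = 0.615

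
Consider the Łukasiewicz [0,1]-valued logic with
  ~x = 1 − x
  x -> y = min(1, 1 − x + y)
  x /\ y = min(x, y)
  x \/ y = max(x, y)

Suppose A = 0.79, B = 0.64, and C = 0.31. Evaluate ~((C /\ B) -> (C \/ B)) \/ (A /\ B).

0.64

C /\ B = min(0.31, 0.64) = 0.31
C \/ B = max(0.31, 0.64) = 0.64
(C /\ B) -> (C \/ B) = min(1, 1 − 0.31 + 0.64) = min(1, 1.33) = 1.00
~((C /\ B) -> (C \/ B)) = 1 − 1.00 = 0.00
A /\ B = min(0.79, 0.64) = 0.64
~((C /\ B) -> (C \/ B)) \/ (A /\ B) = max(0.00, 0.64) = 0.64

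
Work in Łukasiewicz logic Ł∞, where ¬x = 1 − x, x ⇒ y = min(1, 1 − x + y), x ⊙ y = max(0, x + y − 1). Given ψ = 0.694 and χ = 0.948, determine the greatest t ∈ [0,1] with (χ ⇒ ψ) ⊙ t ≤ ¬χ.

χ ⇒ ψ = min(1, 1 − 0.948 + 0.694) = min(1, 0.746) = 0.746
So the left factor is χ ⇒ ψ = 0.746.
¬χ = 1 − 0.948 = 0.052
So the right-hand bound is ¬χ = 0.052.
The residuum of the Łukasiewicz t-norm gives the supremum: min(1, 1 − 0.746 + 0.052).
1 − 0.746 + 0.052 = 0.306, so t = min(1, 0.306) = 0.306.
Check: 0.746 ⊙ 0.306 = max(0, 0.052) = 0.052 ≤ 0.052.

0.306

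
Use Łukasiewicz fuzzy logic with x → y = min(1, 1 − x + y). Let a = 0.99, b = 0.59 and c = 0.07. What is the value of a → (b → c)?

b → c = min(1, 1 − 0.59 + 0.07) = min(1, 0.48) = 0.48
a → (b → c) = min(1, 1 − 0.99 + 0.48) = min(1, 0.49) = 0.49

0.49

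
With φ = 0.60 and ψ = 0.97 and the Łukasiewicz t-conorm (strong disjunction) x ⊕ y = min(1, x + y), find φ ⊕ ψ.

1.00

φ ⊕ ψ = min(1, 0.60 + 0.97) = min(1, 1.57) = 1.00
For comparison, the Gödel t-conorm max(x, y) would give 0.97.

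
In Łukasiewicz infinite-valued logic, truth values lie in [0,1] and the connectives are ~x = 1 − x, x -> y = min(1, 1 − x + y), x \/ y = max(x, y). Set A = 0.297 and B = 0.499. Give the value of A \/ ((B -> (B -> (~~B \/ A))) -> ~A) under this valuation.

0.703

~B = 1 − 0.499 = 0.501
~~B = 1 − 0.501 = 0.499
~~B \/ A = max(0.499, 0.297) = 0.499
B -> (~~B \/ A) = min(1, 1 − 0.499 + 0.499) = min(1, 1.000) = 1.000
B -> (B -> (~~B \/ A)) = min(1, 1 − 0.499 + 1.000) = min(1, 1.501) = 1.000
~A = 1 − 0.297 = 0.703
(B -> (B -> (~~B \/ A))) -> ~A = min(1, 1 − 1.000 + 0.703) = min(1, 0.703) = 0.703
A \/ ((B -> (B -> (~~B \/ A))) -> ~A) = max(0.297, 0.703) = 0.703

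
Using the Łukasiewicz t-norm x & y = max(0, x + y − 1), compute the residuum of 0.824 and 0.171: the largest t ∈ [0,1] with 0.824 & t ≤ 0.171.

The residuum of the Łukasiewicz t-norm gives the supremum: min(1, 1 − 0.824 + 0.171).
1 − 0.824 + 0.171 = 0.347, so t = min(1, 0.347) = 0.347.
Check: 0.824 & 0.347 = max(0, 0.171) = 0.171 ≤ 0.171.

0.347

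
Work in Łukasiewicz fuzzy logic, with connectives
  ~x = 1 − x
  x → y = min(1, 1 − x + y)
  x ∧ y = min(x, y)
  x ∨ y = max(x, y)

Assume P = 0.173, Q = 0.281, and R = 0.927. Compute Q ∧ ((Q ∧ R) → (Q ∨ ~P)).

Q ∧ R = min(0.281, 0.927) = 0.281
~P = 1 − 0.173 = 0.827
Q ∨ ~P = max(0.281, 0.827) = 0.827
(Q ∧ R) → (Q ∨ ~P) = min(1, 1 − 0.281 + 0.827) = min(1, 1.546) = 1.000
Q ∧ ((Q ∧ R) → (Q ∨ ~P)) = min(0.281, 1.000) = 0.281

0.281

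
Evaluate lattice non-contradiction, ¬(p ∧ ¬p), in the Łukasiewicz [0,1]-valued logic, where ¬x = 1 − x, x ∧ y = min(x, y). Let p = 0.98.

0.98

¬p = 1 − 0.98 = 0.02
p ∧ ¬p = min(0.98, 0.02) = 0.02
¬(p ∧ ¬p) = 1 − 0.02 = 0.98
(The value 0.98 < 1 shows this instance is not satisfied; not a Ł∞-tautology — its value is 1 − min(a, 1−a).)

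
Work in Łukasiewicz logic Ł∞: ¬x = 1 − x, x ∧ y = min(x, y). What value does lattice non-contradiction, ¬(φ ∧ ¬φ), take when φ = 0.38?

0.62

¬φ = 1 − 0.38 = 0.62
φ ∧ ¬φ = min(0.38, 0.62) = 0.38
¬(φ ∧ ¬φ) = 1 − 0.38 = 0.62
(The value 0.62 < 1 shows this instance is not satisfied; not a Ł∞-tautology — its value is 1 − min(a, 1−a).)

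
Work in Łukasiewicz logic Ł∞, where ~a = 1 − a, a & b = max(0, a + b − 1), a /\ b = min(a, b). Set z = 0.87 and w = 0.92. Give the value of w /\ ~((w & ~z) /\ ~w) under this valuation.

~z = 1 − 0.87 = 0.13
w & ~z = max(0, 0.92 + 0.13 − 1) = max(0, 0.05) = 0.05
~w = 1 − 0.92 = 0.08
(w & ~z) /\ ~w = min(0.05, 0.08) = 0.05
~((w & ~z) /\ ~w) = 1 − 0.05 = 0.95
w /\ ~((w & ~z) /\ ~w) = min(0.92, 0.95) = 0.92

0.92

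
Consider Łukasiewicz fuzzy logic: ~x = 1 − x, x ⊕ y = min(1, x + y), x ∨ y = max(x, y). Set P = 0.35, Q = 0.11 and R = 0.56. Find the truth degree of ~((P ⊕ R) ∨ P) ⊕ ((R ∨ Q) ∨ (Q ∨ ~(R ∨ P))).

P ⊕ R = min(1, 0.35 + 0.56) = min(1, 0.91) = 0.91
(P ⊕ R) ∨ P = max(0.91, 0.35) = 0.91
~((P ⊕ R) ∨ P) = 1 − 0.91 = 0.09
R ∨ Q = max(0.56, 0.11) = 0.56
R ∨ P = max(0.56, 0.35) = 0.56
~(R ∨ P) = 1 − 0.56 = 0.44
Q ∨ ~(R ∨ P) = max(0.11, 0.44) = 0.44
(R ∨ Q) ∨ (Q ∨ ~(R ∨ P)) = max(0.56, 0.44) = 0.56
~((P ⊕ R) ∨ P) ⊕ ((R ∨ Q) ∨ (Q ∨ ~(R ∨ P))) = min(1, 0.09 + 0.56) = min(1, 0.65) = 0.65

0.65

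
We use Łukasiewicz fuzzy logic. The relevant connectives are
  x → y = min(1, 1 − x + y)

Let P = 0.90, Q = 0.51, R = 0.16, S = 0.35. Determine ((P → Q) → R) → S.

0.80

P → Q = min(1, 1 − 0.90 + 0.51) = min(1, 0.61) = 0.61
(P → Q) → R = min(1, 1 − 0.61 + 0.16) = min(1, 0.55) = 0.55
((P → Q) → R) → S = min(1, 1 − 0.55 + 0.35) = min(1, 0.80) = 0.80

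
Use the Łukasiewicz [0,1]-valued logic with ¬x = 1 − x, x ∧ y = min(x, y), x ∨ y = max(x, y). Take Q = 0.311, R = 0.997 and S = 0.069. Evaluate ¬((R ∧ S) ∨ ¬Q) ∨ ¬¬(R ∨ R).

0.997

R ∧ S = min(0.997, 0.069) = 0.069
¬Q = 1 − 0.311 = 0.689
(R ∧ S) ∨ ¬Q = max(0.069, 0.689) = 0.689
¬((R ∧ S) ∨ ¬Q) = 1 − 0.689 = 0.311
R ∨ R = max(0.997, 0.997) = 0.997
¬(R ∨ R) = 1 − 0.997 = 0.003
¬¬(R ∨ R) = 1 − 0.003 = 0.997
¬((R ∧ S) ∨ ¬Q) ∨ ¬¬(R ∨ R) = max(0.311, 0.997) = 0.997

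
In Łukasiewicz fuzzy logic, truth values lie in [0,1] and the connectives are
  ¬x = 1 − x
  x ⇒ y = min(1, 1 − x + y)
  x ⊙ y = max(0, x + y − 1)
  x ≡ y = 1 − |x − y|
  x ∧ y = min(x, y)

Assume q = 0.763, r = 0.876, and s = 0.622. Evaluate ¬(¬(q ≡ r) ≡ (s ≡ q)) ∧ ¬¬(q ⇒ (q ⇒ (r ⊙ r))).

0.746

q ≡ r = 1 − |0.763 − 0.876| = 1 − 0.113 = 0.887
¬(q ≡ r) = 1 − 0.887 = 0.113
s ≡ q = 1 − |0.622 − 0.763| = 1 − 0.141 = 0.859
¬(q ≡ r) ≡ (s ≡ q) = 1 − |0.113 − 0.859| = 1 − 0.746 = 0.254
¬(¬(q ≡ r) ≡ (s ≡ q)) = 1 − 0.254 = 0.746
r ⊙ r = max(0, 0.876 + 0.876 − 1) = max(0, 0.752) = 0.752
q ⇒ (r ⊙ r) = min(1, 1 − 0.763 + 0.752) = min(1, 0.989) = 0.989
q ⇒ (q ⇒ (r ⊙ r)) = min(1, 1 − 0.763 + 0.989) = min(1, 1.226) = 1.000
¬(q ⇒ (q ⇒ (r ⊙ r))) = 1 − 1.000 = 0.000
¬¬(q ⇒ (q ⇒ (r ⊙ r))) = 1 − 0.000 = 1.000
¬(¬(q ≡ r) ≡ (s ≡ q)) ∧ ¬¬(q ⇒ (q ⇒ (r ⊙ r))) = min(0.746, 1.000) = 0.746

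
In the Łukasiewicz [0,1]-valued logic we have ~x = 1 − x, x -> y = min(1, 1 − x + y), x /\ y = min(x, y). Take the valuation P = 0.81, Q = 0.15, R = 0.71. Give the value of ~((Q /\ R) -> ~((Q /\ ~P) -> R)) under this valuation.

0.15

Q /\ R = min(0.15, 0.71) = 0.15
~P = 1 − 0.81 = 0.19
Q /\ ~P = min(0.15, 0.19) = 0.15
(Q /\ ~P) -> R = min(1, 1 − 0.15 + 0.71) = min(1, 1.56) = 1.00
~((Q /\ ~P) -> R) = 1 − 1.00 = 0.00
(Q /\ R) -> ~((Q /\ ~P) -> R) = min(1, 1 − 0.15 + 0.00) = min(1, 0.85) = 0.85
~((Q /\ R) -> ~((Q /\ ~P) -> R)) = 1 − 0.85 = 0.15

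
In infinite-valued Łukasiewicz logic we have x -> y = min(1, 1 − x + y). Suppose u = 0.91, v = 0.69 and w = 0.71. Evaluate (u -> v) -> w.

u -> v = min(1, 1 − 0.91 + 0.69) = min(1, 0.78) = 0.78
(u -> v) -> w = min(1, 1 − 0.78 + 0.71) = min(1, 0.93) = 0.93

0.93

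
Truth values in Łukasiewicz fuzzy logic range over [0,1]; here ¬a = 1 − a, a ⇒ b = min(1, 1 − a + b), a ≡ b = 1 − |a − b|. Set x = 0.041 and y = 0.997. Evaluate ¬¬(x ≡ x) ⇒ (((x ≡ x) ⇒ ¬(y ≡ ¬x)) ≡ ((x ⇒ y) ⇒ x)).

0.997

x ≡ x = 1 − |0.041 − 0.041| = 1 − 0.000 = 1.000
¬(x ≡ x) = 1 − 1.000 = 0.000
¬¬(x ≡ x) = 1 − 0.000 = 1.000
¬x = 1 − 0.041 = 0.959
y ≡ ¬x = 1 − |0.997 − 0.959| = 1 − 0.038 = 0.962
¬(y ≡ ¬x) = 1 − 0.962 = 0.038
(x ≡ x) ⇒ ¬(y ≡ ¬x) = min(1, 1 − 1.000 + 0.038) = min(1, 0.038) = 0.038
x ⇒ y = min(1, 1 − 0.041 + 0.997) = min(1, 1.956) = 1.000
(x ⇒ y) ⇒ x = min(1, 1 − 1.000 + 0.041) = min(1, 0.041) = 0.041
((x ≡ x) ⇒ ¬(y ≡ ¬x)) ≡ ((x ⇒ y) ⇒ x) = 1 − |0.038 − 0.041| = 1 − 0.003 = 0.997
¬¬(x ≡ x) ⇒ (((x ≡ x) ⇒ ¬(y ≡ ¬x)) ≡ ((x ⇒ y) ⇒ x)) = min(1, 1 − 1.000 + 0.997) = min(1, 0.997) = 0.997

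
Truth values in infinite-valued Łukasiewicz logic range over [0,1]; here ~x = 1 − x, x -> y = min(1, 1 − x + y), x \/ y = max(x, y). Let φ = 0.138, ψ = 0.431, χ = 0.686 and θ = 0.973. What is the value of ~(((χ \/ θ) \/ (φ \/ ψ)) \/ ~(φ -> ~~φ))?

χ \/ θ = max(0.686, 0.973) = 0.973
φ \/ ψ = max(0.138, 0.431) = 0.431
(χ \/ θ) \/ (φ \/ ψ) = max(0.973, 0.431) = 0.973
~φ = 1 − 0.138 = 0.862
~~φ = 1 − 0.862 = 0.138
φ -> ~~φ = min(1, 1 − 0.138 + 0.138) = min(1, 1.000) = 1.000
~(φ -> ~~φ) = 1 − 1.000 = 0.000
((χ \/ θ) \/ (φ \/ ψ)) \/ ~(φ -> ~~φ) = max(0.973, 0.000) = 0.973
~(((χ \/ θ) \/ (φ \/ ψ)) \/ ~(φ -> ~~φ)) = 1 − 0.973 = 0.027

0.027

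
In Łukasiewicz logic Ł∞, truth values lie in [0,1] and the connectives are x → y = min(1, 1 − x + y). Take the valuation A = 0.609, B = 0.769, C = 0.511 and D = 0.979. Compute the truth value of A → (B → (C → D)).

C → D = min(1, 1 − 0.511 + 0.979) = min(1, 1.468) = 1.000
B → (C → D) = min(1, 1 − 0.769 + 1.000) = min(1, 1.231) = 1.000
A → (B → (C → D)) = min(1, 1 − 0.609 + 1.000) = min(1, 1.391) = 1.000

1.000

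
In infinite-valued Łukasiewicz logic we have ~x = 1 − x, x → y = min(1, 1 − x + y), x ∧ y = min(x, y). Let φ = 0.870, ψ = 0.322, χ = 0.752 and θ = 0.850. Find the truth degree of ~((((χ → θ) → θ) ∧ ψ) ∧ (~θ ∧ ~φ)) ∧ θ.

0.850

χ → θ = min(1, 1 − 0.752 + 0.850) = min(1, 1.098) = 1.000
(χ → θ) → θ = min(1, 1 − 1.000 + 0.850) = min(1, 0.850) = 0.850
((χ → θ) → θ) ∧ ψ = min(0.850, 0.322) = 0.322
~θ = 1 − 0.850 = 0.150
~φ = 1 − 0.870 = 0.130
~θ ∧ ~φ = min(0.150, 0.130) = 0.130
(((χ → θ) → θ) ∧ ψ) ∧ (~θ ∧ ~φ) = min(0.322, 0.130) = 0.130
~((((χ → θ) → θ) ∧ ψ) ∧ (~θ ∧ ~φ)) = 1 − 0.130 = 0.870
~((((χ → θ) → θ) ∧ ψ) ∧ (~θ ∧ ~φ)) ∧ θ = min(0.870, 0.850) = 0.850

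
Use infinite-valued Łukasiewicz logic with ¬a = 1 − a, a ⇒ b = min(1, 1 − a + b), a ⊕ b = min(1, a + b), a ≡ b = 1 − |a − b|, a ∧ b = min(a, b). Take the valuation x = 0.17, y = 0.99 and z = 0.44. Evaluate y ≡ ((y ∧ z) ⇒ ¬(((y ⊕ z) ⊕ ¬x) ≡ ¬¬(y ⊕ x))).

y ∧ z = min(0.99, 0.44) = 0.44
y ⊕ z = min(1, 0.99 + 0.44) = min(1, 1.43) = 1.00
¬x = 1 − 0.17 = 0.83
(y ⊕ z) ⊕ ¬x = min(1, 1.00 + 0.83) = min(1, 1.83) = 1.00
y ⊕ x = min(1, 0.99 + 0.17) = min(1, 1.16) = 1.00
¬(y ⊕ x) = 1 − 1.00 = 0.00
¬¬(y ⊕ x) = 1 − 0.00 = 1.00
((y ⊕ z) ⊕ ¬x) ≡ ¬¬(y ⊕ x) = 1 − |1.00 − 1.00| = 1 − 0.00 = 1.00
¬(((y ⊕ z) ⊕ ¬x) ≡ ¬¬(y ⊕ x)) = 1 − 1.00 = 0.00
(y ∧ z) ⇒ ¬(((y ⊕ z) ⊕ ¬x) ≡ ¬¬(y ⊕ x)) = min(1, 1 − 0.44 + 0.00) = min(1, 0.56) = 0.56
y ≡ ((y ∧ z) ⇒ ¬(((y ⊕ z) ⊕ ¬x) ≡ ¬¬(y ⊕ x))) = 1 − |0.99 − 0.56| = 1 − 0.43 = 0.57

0.57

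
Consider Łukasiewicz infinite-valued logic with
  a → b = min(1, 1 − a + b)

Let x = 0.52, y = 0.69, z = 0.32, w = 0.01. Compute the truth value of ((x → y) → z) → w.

0.69

x → y = min(1, 1 − 0.52 + 0.69) = min(1, 1.17) = 1.00
(x → y) → z = min(1, 1 − 1.00 + 0.32) = min(1, 0.32) = 0.32
((x → y) → z) → w = min(1, 1 − 0.32 + 0.01) = min(1, 0.69) = 0.69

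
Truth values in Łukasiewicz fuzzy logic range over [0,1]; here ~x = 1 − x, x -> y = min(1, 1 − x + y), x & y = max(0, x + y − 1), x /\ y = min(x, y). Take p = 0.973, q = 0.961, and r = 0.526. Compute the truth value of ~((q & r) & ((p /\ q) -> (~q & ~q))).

1.000

q & r = max(0, 0.961 + 0.526 − 1) = max(0, 0.487) = 0.487
p /\ q = min(0.973, 0.961) = 0.961
~q = 1 − 0.961 = 0.039
~q & ~q = max(0, 0.039 + 0.039 − 1) = max(0, -0.922) = 0.000
(p /\ q) -> (~q & ~q) = min(1, 1 − 0.961 + 0.000) = min(1, 0.039) = 0.039
(q & r) & ((p /\ q) -> (~q & ~q)) = max(0, 0.487 + 0.039 − 1) = max(0, -0.474) = 0.000
~((q & r) & ((p /\ q) -> (~q & ~q))) = 1 − 0.000 = 1.000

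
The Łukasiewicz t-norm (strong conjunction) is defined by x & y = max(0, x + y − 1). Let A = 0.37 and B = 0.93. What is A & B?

0.30

A & B = max(0, 0.37 + 0.93 − 1) = max(0, 0.30) = 0.30
For comparison, the Gödel (minimum) t-norm min(x, y) would give 0.37.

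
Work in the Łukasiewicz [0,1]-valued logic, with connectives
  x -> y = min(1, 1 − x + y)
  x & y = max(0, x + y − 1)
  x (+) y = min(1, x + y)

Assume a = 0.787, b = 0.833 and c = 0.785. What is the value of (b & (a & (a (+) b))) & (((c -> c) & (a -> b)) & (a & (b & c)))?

a (+) b = min(1, 0.787 + 0.833) = min(1, 1.620) = 1.000
a & (a (+) b) = max(0, 0.787 + 1.000 − 1) = max(0, 0.787) = 0.787
b & (a & (a (+) b)) = max(0, 0.833 + 0.787 − 1) = max(0, 0.620) = 0.620
c -> c = min(1, 1 − 0.785 + 0.785) = min(1, 1.000) = 1.000
a -> b = min(1, 1 − 0.787 + 0.833) = min(1, 1.046) = 1.000
(c -> c) & (a -> b) = max(0, 1.000 + 1.000 − 1) = max(0, 1.000) = 1.000
b & c = max(0, 0.833 + 0.785 − 1) = max(0, 0.618) = 0.618
a & (b & c) = max(0, 0.787 + 0.618 − 1) = max(0, 0.405) = 0.405
((c -> c) & (a -> b)) & (a & (b & c)) = max(0, 1.000 + 0.405 − 1) = max(0, 0.405) = 0.405
(b & (a & (a (+) b))) & (((c -> c) & (a -> b)) & (a & (b & c))) = max(0, 0.620 + 0.405 − 1) = max(0, 0.025) = 0.025

0.025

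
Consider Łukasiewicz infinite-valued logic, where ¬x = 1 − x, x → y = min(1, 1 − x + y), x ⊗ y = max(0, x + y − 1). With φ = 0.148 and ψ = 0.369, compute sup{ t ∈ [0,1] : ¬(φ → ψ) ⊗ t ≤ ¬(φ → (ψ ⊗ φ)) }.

1.000

φ → ψ = min(1, 1 − 0.148 + 0.369) = min(1, 1.221) = 1.000
¬(φ → ψ) = 1 − 1.000 = 0.000
So the left factor is ¬(φ → ψ) = 0.000.
ψ ⊗ φ = max(0, 0.369 + 0.148 − 1) = max(0, -0.483) = 0.000
φ → (ψ ⊗ φ) = min(1, 1 − 0.148 + 0.000) = min(1, 0.852) = 0.852
¬(φ → (ψ ⊗ φ)) = 1 − 0.852 = 0.148
So the right-hand bound is ¬(φ → (ψ ⊗ φ)) = 0.148.
The residuum of the Łukasiewicz t-norm gives the supremum: min(1, 1 − 0.000 + 0.148).
1 − 0.000 + 0.148 = 1.148, so t = min(1, 1.148) = 1.000.
Check: 0.000 ⊗ 1.000 = max(0, 0.000) = 0.000 ≤ 0.148.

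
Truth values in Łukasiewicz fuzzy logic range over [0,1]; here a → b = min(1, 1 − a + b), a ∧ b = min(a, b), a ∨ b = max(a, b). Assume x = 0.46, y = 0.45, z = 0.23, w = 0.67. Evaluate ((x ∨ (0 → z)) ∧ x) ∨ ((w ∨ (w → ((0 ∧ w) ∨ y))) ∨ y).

0 → z = min(1, 1 − 0.00 + 0.23) = min(1, 1.23) = 1.00
x ∨ (0 → z) = max(0.46, 1.00) = 1.00
(x ∨ (0 → z)) ∧ x = min(1.00, 0.46) = 0.46
0 ∧ w = min(0.00, 0.67) = 0.00
(0 ∧ w) ∨ y = max(0.00, 0.45) = 0.45
w → ((0 ∧ w) ∨ y) = min(1, 1 − 0.67 + 0.45) = min(1, 0.78) = 0.78
w ∨ (w → ((0 ∧ w) ∨ y)) = max(0.67, 0.78) = 0.78
(w ∨ (w → ((0 ∧ w) ∨ y))) ∨ y = max(0.78, 0.45) = 0.78
((x ∨ (0 → z)) ∧ x) ∨ ((w ∨ (w → ((0 ∧ w) ∨ y))) ∨ y) = max(0.46, 0.78) = 0.78

0.78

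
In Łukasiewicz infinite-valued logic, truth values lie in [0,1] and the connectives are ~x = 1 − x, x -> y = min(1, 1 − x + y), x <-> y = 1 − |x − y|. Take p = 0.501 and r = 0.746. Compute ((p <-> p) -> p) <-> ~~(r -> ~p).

0.748

p <-> p = 1 − |0.501 − 0.501| = 1 − 0.000 = 1.000
(p <-> p) -> p = min(1, 1 − 1.000 + 0.501) = min(1, 0.501) = 0.501
~p = 1 − 0.501 = 0.499
r -> ~p = min(1, 1 − 0.746 + 0.499) = min(1, 0.753) = 0.753
~(r -> ~p) = 1 − 0.753 = 0.247
~~(r -> ~p) = 1 − 0.247 = 0.753
((p <-> p) -> p) <-> ~~(r -> ~p) = 1 − |0.501 − 0.753| = 1 − 0.252 = 0.748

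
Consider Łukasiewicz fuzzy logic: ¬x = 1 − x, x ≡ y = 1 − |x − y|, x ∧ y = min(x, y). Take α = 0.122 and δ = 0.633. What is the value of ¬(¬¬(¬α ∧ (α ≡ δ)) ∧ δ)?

0.511

¬α = 1 − 0.122 = 0.878
α ≡ δ = 1 − |0.122 − 0.633| = 1 − 0.511 = 0.489
¬α ∧ (α ≡ δ) = min(0.878, 0.489) = 0.489
¬(¬α ∧ (α ≡ δ)) = 1 − 0.489 = 0.511
¬¬(¬α ∧ (α ≡ δ)) = 1 − 0.511 = 0.489
¬¬(¬α ∧ (α ≡ δ)) ∧ δ = min(0.489, 0.633) = 0.489
¬(¬¬(¬α ∧ (α ≡ δ)) ∧ δ) = 1 − 0.489 = 0.511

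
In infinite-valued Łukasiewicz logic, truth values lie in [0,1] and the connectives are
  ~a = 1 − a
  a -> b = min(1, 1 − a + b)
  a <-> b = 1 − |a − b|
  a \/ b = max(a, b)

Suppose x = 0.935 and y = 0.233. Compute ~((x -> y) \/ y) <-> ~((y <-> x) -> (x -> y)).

x -> y = min(1, 1 − 0.935 + 0.233) = min(1, 0.298) = 0.298
(x -> y) \/ y = max(0.298, 0.233) = 0.298
~((x -> y) \/ y) = 1 − 0.298 = 0.702
y <-> x = 1 − |0.233 − 0.935| = 1 − 0.702 = 0.298
(y <-> x) -> (x -> y) = min(1, 1 − 0.298 + 0.298) = min(1, 1.000) = 1.000
~((y <-> x) -> (x -> y)) = 1 − 1.000 = 0.000
~((x -> y) \/ y) <-> ~((y <-> x) -> (x -> y)) = 1 − |0.702 − 0.000| = 1 − 0.702 = 0.298

0.298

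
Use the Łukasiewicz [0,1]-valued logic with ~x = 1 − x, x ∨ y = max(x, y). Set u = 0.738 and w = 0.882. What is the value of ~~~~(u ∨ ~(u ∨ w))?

u ∨ w = max(0.738, 0.882) = 0.882
~(u ∨ w) = 1 − 0.882 = 0.118
u ∨ ~(u ∨ w) = max(0.738, 0.118) = 0.738
~(u ∨ ~(u ∨ w)) = 1 − 0.738 = 0.262
~~(u ∨ ~(u ∨ w)) = 1 − 0.262 = 0.738
~~~(u ∨ ~(u ∨ w)) = 1 − 0.738 = 0.262
~~~~(u ∨ ~(u ∨ w)) = 1 − 0.262 = 0.738

0.738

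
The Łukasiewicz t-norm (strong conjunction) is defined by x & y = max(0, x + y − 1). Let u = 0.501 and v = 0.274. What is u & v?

0.000

u & v = max(0, 0.501 + 0.274 − 1) = max(0, -0.225) = 0.000
For comparison, the Gödel (minimum) t-norm min(x, y) would give 0.274.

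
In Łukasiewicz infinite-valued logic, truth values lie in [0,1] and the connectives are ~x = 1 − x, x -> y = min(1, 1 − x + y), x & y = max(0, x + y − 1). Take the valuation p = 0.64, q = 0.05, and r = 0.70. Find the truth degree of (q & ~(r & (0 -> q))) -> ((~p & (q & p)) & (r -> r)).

0 -> q = min(1, 1 − 0.00 + 0.05) = min(1, 1.05) = 1.00
r & (0 -> q) = max(0, 0.70 + 1.00 − 1) = max(0, 0.70) = 0.70
~(r & (0 -> q)) = 1 − 0.70 = 0.30
q & ~(r & (0 -> q)) = max(0, 0.05 + 0.30 − 1) = max(0, -0.65) = 0.00
~p = 1 − 0.64 = 0.36
q & p = max(0, 0.05 + 0.64 − 1) = max(0, -0.31) = 0.00
~p & (q & p) = max(0, 0.36 + 0.00 − 1) = max(0, -0.64) = 0.00
r -> r = min(1, 1 − 0.70 + 0.70) = min(1, 1.00) = 1.00
(~p & (q & p)) & (r -> r) = max(0, 0.00 + 1.00 − 1) = max(0, 0.00) = 0.00
(q & ~(r & (0 -> q))) -> ((~p & (q & p)) & (r -> r)) = min(1, 1 − 0.00 + 0.00) = min(1, 1.00) = 1.00

1.00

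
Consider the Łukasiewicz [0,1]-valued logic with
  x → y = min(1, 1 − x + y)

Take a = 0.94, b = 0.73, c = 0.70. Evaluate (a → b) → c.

a → b = min(1, 1 − 0.94 + 0.73) = min(1, 0.79) = 0.79
(a → b) → c = min(1, 1 − 0.79 + 0.70) = min(1, 0.91) = 0.91

0.91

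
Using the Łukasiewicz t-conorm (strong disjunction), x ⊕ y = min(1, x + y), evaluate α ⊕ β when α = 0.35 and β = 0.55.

0.90

α ⊕ β = min(1, 0.35 + 0.55) = min(1, 0.90) = 0.90
For comparison, the Gödel t-conorm max(x, y) would give 0.55.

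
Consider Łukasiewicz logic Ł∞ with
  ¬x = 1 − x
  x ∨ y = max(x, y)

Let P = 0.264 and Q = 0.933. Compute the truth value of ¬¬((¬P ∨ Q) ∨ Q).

0.933

¬P = 1 − 0.264 = 0.736
¬P ∨ Q = max(0.736, 0.933) = 0.933
(¬P ∨ Q) ∨ Q = max(0.933, 0.933) = 0.933
¬((¬P ∨ Q) ∨ Q) = 1 − 0.933 = 0.067
¬¬((¬P ∨ Q) ∨ Q) = 1 − 0.067 = 0.933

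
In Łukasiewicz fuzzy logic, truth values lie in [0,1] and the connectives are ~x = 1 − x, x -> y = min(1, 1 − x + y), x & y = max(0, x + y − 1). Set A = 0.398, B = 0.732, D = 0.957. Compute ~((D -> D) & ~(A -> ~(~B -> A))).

D -> D = min(1, 1 − 0.957 + 0.957) = min(1, 1.000) = 1.000
~B = 1 − 0.732 = 0.268
~B -> A = min(1, 1 − 0.268 + 0.398) = min(1, 1.130) = 1.000
~(~B -> A) = 1 − 1.000 = 0.000
A -> ~(~B -> A) = min(1, 1 − 0.398 + 0.000) = min(1, 0.602) = 0.602
~(A -> ~(~B -> A)) = 1 − 0.602 = 0.398
(D -> D) & ~(A -> ~(~B -> A)) = max(0, 1.000 + 0.398 − 1) = max(0, 0.398) = 0.398
~((D -> D) & ~(A -> ~(~B -> A))) = 1 − 0.398 = 0.602

0.602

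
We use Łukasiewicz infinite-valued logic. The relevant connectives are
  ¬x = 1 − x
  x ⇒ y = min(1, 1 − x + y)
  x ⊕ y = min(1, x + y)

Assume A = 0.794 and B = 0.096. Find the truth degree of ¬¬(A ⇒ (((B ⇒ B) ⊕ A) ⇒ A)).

1.000

B ⇒ B = min(1, 1 − 0.096 + 0.096) = min(1, 1.000) = 1.000
(B ⇒ B) ⊕ A = min(1, 1.000 + 0.794) = min(1, 1.794) = 1.000
((B ⇒ B) ⊕ A) ⇒ A = min(1, 1 − 1.000 + 0.794) = min(1, 0.794) = 0.794
A ⇒ (((B ⇒ B) ⊕ A) ⇒ A) = min(1, 1 − 0.794 + 0.794) = min(1, 1.000) = 1.000
¬(A ⇒ (((B ⇒ B) ⊕ A) ⇒ A)) = 1 − 1.000 = 0.000
¬¬(A ⇒ (((B ⇒ B) ⊕ A) ⇒ A)) = 1 − 0.000 = 1.000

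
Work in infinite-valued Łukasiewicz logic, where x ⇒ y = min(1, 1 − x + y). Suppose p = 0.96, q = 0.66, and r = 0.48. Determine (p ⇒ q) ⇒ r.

p ⇒ q = min(1, 1 − 0.96 + 0.66) = min(1, 0.70) = 0.70
(p ⇒ q) ⇒ r = min(1, 1 − 0.70 + 0.48) = min(1, 0.78) = 0.78

0.78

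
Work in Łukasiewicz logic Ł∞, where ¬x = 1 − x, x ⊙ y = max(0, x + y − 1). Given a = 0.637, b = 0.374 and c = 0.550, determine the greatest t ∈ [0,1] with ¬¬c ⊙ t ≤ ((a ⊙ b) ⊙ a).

¬c = 1 − 0.550 = 0.450
¬¬c = 1 − 0.450 = 0.550
So the left factor is ¬¬c = 0.550.
a ⊙ b = max(0, 0.637 + 0.374 − 1) = max(0, 0.011) = 0.011
(a ⊙ b) ⊙ a = max(0, 0.011 + 0.637 − 1) = max(0, -0.352) = 0.000
So the right-hand bound is (a ⊙ b) ⊙ a = 0.000.
The residuum of the Łukasiewicz t-norm gives the supremum: min(1, 1 − 0.550 + 0.000).
1 − 0.550 + 0.000 = 0.450, so t = min(1, 0.450) = 0.450.
Check: 0.550 ⊙ 0.450 = max(0, 0.000) = 0.000 ≤ 0.000.

0.450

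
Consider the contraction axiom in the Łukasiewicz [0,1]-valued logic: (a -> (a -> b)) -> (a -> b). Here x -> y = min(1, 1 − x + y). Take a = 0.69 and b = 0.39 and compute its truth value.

0.70

a -> b = min(1, 1 − 0.69 + 0.39) = min(1, 0.70) = 0.70
a -> (a -> b) = min(1, 1 − 0.69 + 0.70) = min(1, 1.01) = 1.00
(a -> (a -> b)) -> (a -> b) = min(1, 1 − 1.00 + 0.70) = min(1, 0.70) = 0.70
(The value 0.70 < 1 shows this instance is not satisfied; fails in Ł∞ (the t-norm is not idempotent).)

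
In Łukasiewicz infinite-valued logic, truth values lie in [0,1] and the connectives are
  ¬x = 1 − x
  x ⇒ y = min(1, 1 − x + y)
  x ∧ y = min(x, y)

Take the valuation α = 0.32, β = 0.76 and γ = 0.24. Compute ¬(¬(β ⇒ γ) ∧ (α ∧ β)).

β ⇒ γ = min(1, 1 − 0.76 + 0.24) = min(1, 0.48) = 0.48
¬(β ⇒ γ) = 1 − 0.48 = 0.52
α ∧ β = min(0.32, 0.76) = 0.32
¬(β ⇒ γ) ∧ (α ∧ β) = min(0.52, 0.32) = 0.32
¬(¬(β ⇒ γ) ∧ (α ∧ β)) = 1 − 0.32 = 0.68

0.68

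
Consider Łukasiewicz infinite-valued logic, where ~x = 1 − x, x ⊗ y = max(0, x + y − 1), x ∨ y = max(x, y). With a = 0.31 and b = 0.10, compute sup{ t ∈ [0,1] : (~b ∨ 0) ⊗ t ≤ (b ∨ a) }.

~b = 1 − 0.10 = 0.90
~b ∨ 0 = max(0.90, 0.00) = 0.90
So the left factor is ~b ∨ 0 = 0.90.
b ∨ a = max(0.10, 0.31) = 0.31
So the right-hand bound is b ∨ a = 0.31.
The residuum of the Łukasiewicz t-norm gives the supremum: min(1, 1 − 0.90 + 0.31).
1 − 0.90 + 0.31 = 0.41, so t = min(1, 0.41) = 0.41.
Check: 0.90 ⊗ 0.41 = max(0, 0.31) = 0.31 ≤ 0.31.

0.41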